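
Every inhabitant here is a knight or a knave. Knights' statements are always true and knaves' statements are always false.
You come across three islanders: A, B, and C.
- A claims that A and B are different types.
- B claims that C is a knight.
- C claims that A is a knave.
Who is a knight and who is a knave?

A is a knight, B is a knave, and C is a knave.

Since A is a knight, "A and B are different types" needs to be True, which holds.
B is a knave, so "C is a knight" must be False — and it is.
C is a knave, so "A is a knave" must be False — and it is.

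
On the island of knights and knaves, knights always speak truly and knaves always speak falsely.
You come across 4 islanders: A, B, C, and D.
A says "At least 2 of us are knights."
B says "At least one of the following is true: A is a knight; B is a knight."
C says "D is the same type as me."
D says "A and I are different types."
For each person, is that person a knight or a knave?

A is a knave, B is a knave, C is a knave, and D is a knight.

Suppose A is a knight. Then A's statement "at least 2 of us are knights" would have to be true. Checking the 8 ways to assign the others, none is consistent with every speaker.
(For instance, with B=knave, C=knave, D=knight, B's claim "at least one of the following is true: A is a knight; B is a knight" comes out true where it would need to be false.)
So A must be a knave, making "at least 2 of us are knights" false. Taking A=knave, B=knave, C=knave, D=knight, each remaining statement checks out:
  B (knave): "at least one of the following is true: A is a knight; B is a knight" — false. ✓
  C (knave): "D is the same type as me" — false. ✓
  D (knight): "A and I are different types" — true. ✓
This is the unique consistent assignment.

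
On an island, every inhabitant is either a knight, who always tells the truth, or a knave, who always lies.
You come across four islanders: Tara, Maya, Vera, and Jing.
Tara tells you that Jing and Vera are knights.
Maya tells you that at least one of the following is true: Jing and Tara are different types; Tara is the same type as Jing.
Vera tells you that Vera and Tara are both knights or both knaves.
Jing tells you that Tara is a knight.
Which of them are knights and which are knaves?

Tara is a knight, Maya is a knight, Vera is a knight, and Jing is a knight.

Since Tara is a knight, "Jing and Vera are knights" needs to be True, which holds.
As a knight, Maya's statement "at least one of the following is true: Jing and Tara are different types; Tara is the same type as Jing" should be True; it is.
Vera is a knight; "Vera and Tara are both knights or both knaves" is True, as required.
Jing is a knight; "Tara is a knight" is True, as required.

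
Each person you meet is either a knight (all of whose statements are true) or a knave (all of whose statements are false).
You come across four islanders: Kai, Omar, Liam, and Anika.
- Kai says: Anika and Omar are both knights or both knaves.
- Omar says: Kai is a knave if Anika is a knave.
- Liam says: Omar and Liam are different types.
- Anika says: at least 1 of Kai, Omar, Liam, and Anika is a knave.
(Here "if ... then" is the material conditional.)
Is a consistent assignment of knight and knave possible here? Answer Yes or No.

No

Checking all 16 assignments, each has at least one speaker whose statement's truth value contradicts their type.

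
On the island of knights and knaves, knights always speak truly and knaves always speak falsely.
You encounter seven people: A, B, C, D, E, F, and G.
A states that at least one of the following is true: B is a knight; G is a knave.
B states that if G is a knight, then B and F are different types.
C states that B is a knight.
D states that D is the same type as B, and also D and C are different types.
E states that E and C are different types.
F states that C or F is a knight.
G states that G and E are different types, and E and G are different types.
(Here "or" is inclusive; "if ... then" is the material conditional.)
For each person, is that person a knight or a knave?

A is a knave, and the claim "at least one of the following is true: B is a knight; G is a knave" is indeed false.
B (knave): "if G is a knight, then B and F are different types" — false. ✓
Since C is a knave, "B is a knight" needs to be false, which holds.
As a knave, D's statement "D is the same type as B, and also D and C are different types" should be false; it is.
E is a knave; "E and C are different types" is false, as required.
F is a knave, and the claim "C or F is a knight" is indeed false.
G is a knight, and the claim "G and E are different types, and E and G are different types" is indeed True.

Knights: G. Knaves: A, B, C, D, E, and F.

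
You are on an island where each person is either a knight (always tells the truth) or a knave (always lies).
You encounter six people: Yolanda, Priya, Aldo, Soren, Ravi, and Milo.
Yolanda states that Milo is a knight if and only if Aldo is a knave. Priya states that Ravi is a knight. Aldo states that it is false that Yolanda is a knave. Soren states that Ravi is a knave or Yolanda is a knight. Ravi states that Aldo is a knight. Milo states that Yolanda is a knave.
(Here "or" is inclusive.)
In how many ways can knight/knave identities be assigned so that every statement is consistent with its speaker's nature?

1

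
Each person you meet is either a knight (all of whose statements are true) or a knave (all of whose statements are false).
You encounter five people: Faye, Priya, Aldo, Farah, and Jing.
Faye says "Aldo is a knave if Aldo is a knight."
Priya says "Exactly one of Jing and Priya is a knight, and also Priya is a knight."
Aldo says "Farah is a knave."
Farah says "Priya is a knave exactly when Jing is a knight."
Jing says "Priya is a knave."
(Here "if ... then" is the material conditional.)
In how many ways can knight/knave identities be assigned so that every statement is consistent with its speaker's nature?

Consistent assignments:
  Faye=knight, Priya=knight, Aldo=knave, Farah=knight, Jing=knave
  Faye=knight, Priya=knave, Aldo=knave, Farah=knight, Jing=knight

2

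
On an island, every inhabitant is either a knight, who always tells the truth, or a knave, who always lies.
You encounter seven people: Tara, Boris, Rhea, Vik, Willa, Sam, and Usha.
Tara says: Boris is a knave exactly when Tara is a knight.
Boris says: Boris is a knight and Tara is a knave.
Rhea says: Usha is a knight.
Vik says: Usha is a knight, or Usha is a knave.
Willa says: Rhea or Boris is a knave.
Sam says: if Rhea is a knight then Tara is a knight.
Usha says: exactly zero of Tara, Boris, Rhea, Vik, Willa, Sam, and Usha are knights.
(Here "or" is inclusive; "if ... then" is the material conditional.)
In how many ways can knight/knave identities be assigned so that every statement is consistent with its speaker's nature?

Consistent assignments:
  Tara=knight, Boris=knave, Rhea=knave, Vik=knight, Willa=knight, Sam=knight, Usha=knave
  Tara=knave, Boris=knave, Rhea=knave, Vik=knight, Willa=knight, Sam=knight, Usha=knave

2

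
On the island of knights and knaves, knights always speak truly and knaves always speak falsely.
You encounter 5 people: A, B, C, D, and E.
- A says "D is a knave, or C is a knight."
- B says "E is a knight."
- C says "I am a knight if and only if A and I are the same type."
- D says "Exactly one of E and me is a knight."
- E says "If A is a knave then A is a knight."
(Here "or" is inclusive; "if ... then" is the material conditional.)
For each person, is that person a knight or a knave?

A is a knave, B is a knave, C is a knave, D is a knight, and E is a knave.

Suppose A is a knight. Then A's statement "D is a knave, or C is a knight" would have to be true. Checking the 16 ways to assign the others, none is consistent with every speaker.
(For instance, with B=knave, C=knave, D=knight, E=knave, A's claim "D is a knave, or C is a knight" comes out false where it would need to be true.)
So A must be a knave, making "D is a knave, or C is a knight" false. Taking A=knave, B=knave, C=knave, D=knight, E=knave, each remaining statement checks out:
  B (knave): "E is a knight" — false. ✓
  C (knave): "I am a knight if and only if A and I are the same type" — false. ✓
  D (knight): "exactly one of E and me is a knight" — true. ✓
  E (knave): "if A is a knave then A is a knight" — false. ✓
This is the unique consistent assignment.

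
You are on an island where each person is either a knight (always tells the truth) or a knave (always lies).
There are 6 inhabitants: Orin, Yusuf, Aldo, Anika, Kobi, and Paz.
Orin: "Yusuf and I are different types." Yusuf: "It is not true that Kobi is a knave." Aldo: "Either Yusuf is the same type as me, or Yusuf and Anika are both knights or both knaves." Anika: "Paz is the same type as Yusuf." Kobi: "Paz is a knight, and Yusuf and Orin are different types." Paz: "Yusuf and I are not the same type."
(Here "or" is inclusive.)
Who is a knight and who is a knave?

Orin is a knave, Yusuf is a knave, Aldo is a knight, Anika is a knave, Kobi is a knave, and Paz is a knight.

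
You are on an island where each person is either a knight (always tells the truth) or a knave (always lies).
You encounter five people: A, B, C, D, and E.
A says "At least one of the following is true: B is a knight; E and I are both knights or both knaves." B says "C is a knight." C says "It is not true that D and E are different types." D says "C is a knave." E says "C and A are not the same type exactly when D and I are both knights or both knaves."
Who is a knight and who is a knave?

A is a knight, B is a knight, C is a knight, D is a knave, and E is a knave.

Since A is a knight, "at least one of the following is true: B is a knight; E and I are both knights or both knaves" needs to be True, which holds.
B is a knight, and the claim "C is a knight" is indeed True.
C is a knight; "it is not true that D and E are different types" is True, as required.
Since D is a knave, "C is a knave" needs to be False, which holds.
Since E is a knave, "C and A are not the same type exactly when D and I are both knights or both knaves" needs to be False, which holds.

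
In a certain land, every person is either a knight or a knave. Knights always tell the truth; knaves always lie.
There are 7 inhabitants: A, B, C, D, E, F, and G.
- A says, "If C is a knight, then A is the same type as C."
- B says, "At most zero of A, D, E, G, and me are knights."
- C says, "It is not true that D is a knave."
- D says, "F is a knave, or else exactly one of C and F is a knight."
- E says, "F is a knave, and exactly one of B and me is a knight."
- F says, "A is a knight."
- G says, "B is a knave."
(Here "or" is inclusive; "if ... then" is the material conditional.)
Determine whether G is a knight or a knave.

G is a knight.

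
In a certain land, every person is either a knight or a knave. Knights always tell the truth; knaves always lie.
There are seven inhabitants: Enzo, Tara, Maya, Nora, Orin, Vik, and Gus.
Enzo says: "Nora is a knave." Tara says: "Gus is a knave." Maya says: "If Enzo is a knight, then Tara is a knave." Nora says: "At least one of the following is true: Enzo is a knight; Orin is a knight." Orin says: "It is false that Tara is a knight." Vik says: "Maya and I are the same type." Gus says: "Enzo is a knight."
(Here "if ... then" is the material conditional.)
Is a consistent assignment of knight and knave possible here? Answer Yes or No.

No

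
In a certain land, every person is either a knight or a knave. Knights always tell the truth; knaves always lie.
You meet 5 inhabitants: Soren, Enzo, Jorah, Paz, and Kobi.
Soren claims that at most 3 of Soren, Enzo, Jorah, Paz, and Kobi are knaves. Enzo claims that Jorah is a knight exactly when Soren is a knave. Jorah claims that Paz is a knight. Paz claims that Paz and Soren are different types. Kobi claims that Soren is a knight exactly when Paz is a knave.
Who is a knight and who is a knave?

Soren is a knave, Enzo is a knave, Jorah is a knave, Paz is a knave, and Kobi is a knave.

Soren is a knave, and the claim "at most 3 of Soren, Enzo, Jorah, Paz, and Kobi are knaves" is indeed False.
Enzo is a knave, so "Jorah is a knight exactly when Soren is a knave" must be False — and it is.
Since Jorah is a knave, "Paz is a knight" needs to be False, which holds.
Paz is a knave, so "Paz and Soren are different types" must be False — and it is.
Kobi is a knave, so "Soren is a knight exactly when Paz is a knave" must be False — and it is.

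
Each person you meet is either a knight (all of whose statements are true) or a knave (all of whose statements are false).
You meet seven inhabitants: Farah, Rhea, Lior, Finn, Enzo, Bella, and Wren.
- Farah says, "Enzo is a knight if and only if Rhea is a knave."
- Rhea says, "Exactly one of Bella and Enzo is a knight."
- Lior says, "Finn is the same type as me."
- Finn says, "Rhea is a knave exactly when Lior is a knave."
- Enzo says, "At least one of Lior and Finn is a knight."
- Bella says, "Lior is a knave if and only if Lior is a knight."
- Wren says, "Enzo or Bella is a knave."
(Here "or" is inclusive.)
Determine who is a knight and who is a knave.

Farah is a knave, Rhea is a knight, Lior is a knight, Finn is a knight, Enzo is a knight, Bella is a knave, and Wren is a knight.

Farah is a knave, and the claim "Enzo is a knight if and only if Rhea is a knave" is indeed False.
Rhea (knight): "exactly one of Bella and Enzo is a knight" — True. ✓
Lior is a knight, so "Finn is the same type as me" must be True — and it is.
Finn is a knight, so "Rhea is a knave exactly when Lior is a knave" must be True — and it is.
Enzo is a knight, so "at least one of Lior and Finn is a knight" must be True — and it is.
As a knave, Bella's statement "Lior is a knave if and only if Lior is a knight" should be False; it is.
As a knight, Wren's statement "Enzo or Bella is a knave" should be True; it is.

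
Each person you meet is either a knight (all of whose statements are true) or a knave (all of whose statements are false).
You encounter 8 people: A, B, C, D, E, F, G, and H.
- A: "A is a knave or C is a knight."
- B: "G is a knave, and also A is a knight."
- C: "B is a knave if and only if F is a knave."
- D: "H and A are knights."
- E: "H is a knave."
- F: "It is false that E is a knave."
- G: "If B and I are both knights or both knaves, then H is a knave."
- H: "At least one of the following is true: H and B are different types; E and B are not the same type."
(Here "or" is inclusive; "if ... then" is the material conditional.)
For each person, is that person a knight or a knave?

A is a knight, and the claim "A is a knave or C is a knight" is indeed true.
B is a knave, so "G is a knave, and also A is a knight" must be False — and it is.
C is a knight, so "B is a knave if and only if F is a knave" must be true — and it is.
D is a knight, so "H and A are knights" must be true — and it is.
E is a knave; "H is a knave" is False, as required.
Since F is a knave, "it is false that E is a knave" needs to be False, which holds.
As a knight, G's statement "if B and I are both knights or both knaves, then H is a knave" should be true; it is.
Since H is a knight, "at least one of the following is true: H and B are different types; E and B are not the same type" needs to be true, which holds.

Knights: A, C, D, G, and H. Knaves: B, E, and F.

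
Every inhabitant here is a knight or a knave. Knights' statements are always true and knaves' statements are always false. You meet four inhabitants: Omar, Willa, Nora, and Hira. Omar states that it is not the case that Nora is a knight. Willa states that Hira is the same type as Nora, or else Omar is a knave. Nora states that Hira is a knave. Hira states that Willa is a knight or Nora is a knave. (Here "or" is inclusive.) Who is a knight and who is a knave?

Knights: Omar and Hira. Knaves: Willa and Nora.

Omar is a knight; "it is not the case that Nora is a knight" is True, as required.
As a knave, Willa's statement "Hira is the same type as Nora, or else Omar is a knave" should be False; it is.
Nora is a knave, and the claim "Hira is a knave" is indeed False.
As a knight, Hira's statement "Willa is a knight or Nora is a knave" should be True; it is.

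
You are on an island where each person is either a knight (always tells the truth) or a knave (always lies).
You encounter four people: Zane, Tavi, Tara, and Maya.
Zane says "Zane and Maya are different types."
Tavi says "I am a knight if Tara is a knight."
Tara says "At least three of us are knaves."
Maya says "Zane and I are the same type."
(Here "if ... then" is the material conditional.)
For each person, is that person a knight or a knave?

Zane is a knight, Tavi is a knight, Tara is a knave, and Maya is a knave.

Zane is a knight, so "Zane and Maya are different types" must be True — and it is.
Tavi is a knight, so "I am a knight if Tara is a knight" must be True — and it is.
Tara is a knave, and the claim "at least three of us are knaves" is indeed false.
As a knave, Maya's statement "Zane and I are the same type" should be false; it is.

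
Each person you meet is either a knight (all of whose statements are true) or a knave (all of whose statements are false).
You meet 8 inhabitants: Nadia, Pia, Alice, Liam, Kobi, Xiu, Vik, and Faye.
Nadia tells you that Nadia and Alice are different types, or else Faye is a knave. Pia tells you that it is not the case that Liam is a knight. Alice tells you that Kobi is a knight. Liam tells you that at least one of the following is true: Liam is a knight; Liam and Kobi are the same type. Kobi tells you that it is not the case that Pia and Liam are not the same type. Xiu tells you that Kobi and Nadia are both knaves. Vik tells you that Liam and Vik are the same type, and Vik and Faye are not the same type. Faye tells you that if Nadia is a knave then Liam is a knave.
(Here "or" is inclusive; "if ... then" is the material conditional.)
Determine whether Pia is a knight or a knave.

Pia is a knave.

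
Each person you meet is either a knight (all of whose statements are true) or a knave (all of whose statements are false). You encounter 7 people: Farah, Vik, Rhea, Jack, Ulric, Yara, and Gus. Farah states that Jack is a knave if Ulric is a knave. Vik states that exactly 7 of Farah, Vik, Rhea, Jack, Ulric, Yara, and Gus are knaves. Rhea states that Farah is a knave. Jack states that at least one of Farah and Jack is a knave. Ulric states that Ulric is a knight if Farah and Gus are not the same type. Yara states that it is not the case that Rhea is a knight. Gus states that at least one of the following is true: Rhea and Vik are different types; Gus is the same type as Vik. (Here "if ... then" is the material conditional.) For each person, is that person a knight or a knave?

Farah is a knave, Vik is a knave, Rhea is a knight, Jack is a knight, Ulric is a knave, Yara is a knave, and Gus is a knight.

Farah is a knave, so "Jack is a knave if Ulric is a knave" must be False — and it is.
Vik (knave): "exactly 7 of Farah, Vik, Rhea, Jack, Ulric, Yara, and Gus are knaves" — False. ✓
Rhea is a knight, so "Farah is a knave" must be True — and it is.
Since Jack is a knight, "at least one of Farah and Jack is a knave" needs to be True, which holds.
Ulric is a knave; "Ulric is a knight if Farah and Gus are not the same type" is False, as required.
Yara is a knave, so "it is not the case that Rhea is a knight" must be False — and it is.
Gus is a knight; "at least one of the following is true: Rhea and Vik are different types; Gus is the same type as Vik" is True, as required.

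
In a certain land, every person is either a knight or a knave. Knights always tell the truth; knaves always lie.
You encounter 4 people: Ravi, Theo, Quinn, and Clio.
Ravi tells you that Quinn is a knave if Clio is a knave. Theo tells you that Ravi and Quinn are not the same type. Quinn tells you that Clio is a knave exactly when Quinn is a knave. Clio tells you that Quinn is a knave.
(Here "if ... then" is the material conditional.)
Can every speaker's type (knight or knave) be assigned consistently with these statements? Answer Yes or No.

Yes

One consistent assignment: Ravi=knight, Theo=knight, Quinn=knave, Clio=knight.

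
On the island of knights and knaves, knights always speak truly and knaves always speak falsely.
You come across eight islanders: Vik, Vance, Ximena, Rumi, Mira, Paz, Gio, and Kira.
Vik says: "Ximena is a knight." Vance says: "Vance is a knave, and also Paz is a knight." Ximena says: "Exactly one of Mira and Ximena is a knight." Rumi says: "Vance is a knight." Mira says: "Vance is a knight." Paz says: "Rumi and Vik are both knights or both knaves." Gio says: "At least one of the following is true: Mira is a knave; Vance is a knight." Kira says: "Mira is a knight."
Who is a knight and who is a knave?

Vik is a knight, so "Ximena is a knight" must be true — and it is.
Vance is a knave, and the claim "Vance is a knave, and also Paz is a knight" is indeed False.
Since Ximena is a knight, "exactly one of Mira and Ximena is a knight" needs to be true, which holds.
Since Rumi is a knave, "Vance is a knight" needs to be False, which holds.
Mira is a knave; "Vance is a knight" is False, as required.
Since Paz is a knave, "Rumi and Vik are both knights or both knaves" needs to be False, which holds.
As a knight, Gio's statement "at least one of the following is true: Mira is a knave; Vance is a knight" should be true; it is.
Kira is a knave; "Mira is a knight" is False, as required.

Vik is a knight, Vance is a knave, Ximena is a knight, Rumi is a knave, Mira is a knave, Paz is a knave, Gio is a knight, and Kira is a knave.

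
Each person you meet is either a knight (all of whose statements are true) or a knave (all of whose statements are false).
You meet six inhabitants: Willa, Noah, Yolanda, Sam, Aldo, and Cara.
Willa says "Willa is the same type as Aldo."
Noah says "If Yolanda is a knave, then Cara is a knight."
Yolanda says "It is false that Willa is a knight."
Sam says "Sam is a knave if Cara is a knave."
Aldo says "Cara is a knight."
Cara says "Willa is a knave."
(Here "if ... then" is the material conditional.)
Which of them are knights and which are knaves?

Willa is a knave, Noah is a knight, Yolanda is a knight, Sam is a knight, Aldo is a knight, and Cara is a knight.

Willa is a knave, so "Willa is the same type as Aldo" must be false — and it is.
Noah (knight): "if Yolanda is a knave, then Cara is a knight" — True. ✓
As a knight, Yolanda's statement "it is false that Willa is a knight" should be True; it is.
Sam is a knight; "Sam is a knave if Cara is a knave" is True, as required.
Aldo is a knight, and the claim "Cara is a knight" is indeed True.
Cara is a knight, and the claim "Willa is a knave" is indeed True.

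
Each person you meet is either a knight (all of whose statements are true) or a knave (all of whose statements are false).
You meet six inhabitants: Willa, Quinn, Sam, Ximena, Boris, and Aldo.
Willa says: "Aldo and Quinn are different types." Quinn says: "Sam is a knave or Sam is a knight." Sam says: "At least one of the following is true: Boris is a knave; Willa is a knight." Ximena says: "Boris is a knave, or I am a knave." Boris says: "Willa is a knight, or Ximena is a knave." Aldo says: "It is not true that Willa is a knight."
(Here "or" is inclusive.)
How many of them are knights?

4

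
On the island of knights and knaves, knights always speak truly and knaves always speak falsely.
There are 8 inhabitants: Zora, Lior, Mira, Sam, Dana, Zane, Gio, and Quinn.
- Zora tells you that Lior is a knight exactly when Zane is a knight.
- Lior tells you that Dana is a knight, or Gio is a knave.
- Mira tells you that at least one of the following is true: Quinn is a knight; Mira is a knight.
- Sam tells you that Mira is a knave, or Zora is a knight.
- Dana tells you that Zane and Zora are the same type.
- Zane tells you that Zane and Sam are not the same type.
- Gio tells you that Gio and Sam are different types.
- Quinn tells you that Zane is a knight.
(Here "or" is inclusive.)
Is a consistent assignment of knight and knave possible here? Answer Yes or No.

Yes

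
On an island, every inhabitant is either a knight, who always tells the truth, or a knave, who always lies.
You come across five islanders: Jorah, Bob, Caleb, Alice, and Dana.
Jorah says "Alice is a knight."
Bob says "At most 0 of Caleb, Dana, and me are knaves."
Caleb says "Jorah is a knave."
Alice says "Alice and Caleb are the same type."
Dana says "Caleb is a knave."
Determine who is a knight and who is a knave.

Jorah (knave): "Alice is a knight" — False. ✓
Bob is a knave, and the claim "at most 0 of Caleb, Dana, and me are knaves" is indeed False.
Caleb is a knight, and the claim "Jorah is a knave" is indeed true.
As a knave, Alice's statement "Alice and Caleb are the same type" should be False; it is.
Dana is a knave, so "Caleb is a knave" must be False — and it is.

Jorah is a knave, Bob is a knave, Caleb is a knight, Alice is a knave, and Dana is a knave.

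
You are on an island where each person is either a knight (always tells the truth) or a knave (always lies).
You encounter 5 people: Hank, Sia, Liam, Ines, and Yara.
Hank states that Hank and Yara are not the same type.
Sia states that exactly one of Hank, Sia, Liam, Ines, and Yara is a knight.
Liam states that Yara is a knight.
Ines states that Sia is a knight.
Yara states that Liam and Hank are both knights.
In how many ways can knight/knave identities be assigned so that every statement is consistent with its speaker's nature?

1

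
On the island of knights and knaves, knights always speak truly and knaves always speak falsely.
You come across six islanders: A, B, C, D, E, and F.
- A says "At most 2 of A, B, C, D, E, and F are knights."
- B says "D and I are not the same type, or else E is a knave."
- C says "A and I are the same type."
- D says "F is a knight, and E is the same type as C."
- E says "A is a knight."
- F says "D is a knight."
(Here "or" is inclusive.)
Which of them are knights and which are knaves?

A is a knight, so "at most 2 of A, B, C, D, E, and F are knights" must be true — and it is.
As a knave, B's statement "D and I are not the same type, or else E is a knave" should be false; it is.
C (knave): "A and I are the same type" — false. ✓
D (knave): "F is a knight, and E is the same type as C" — false. ✓
E is a knight; "A is a knight" is true, as required.
Since F is a knave, "D is a knight" needs to be false, which holds.

A is a knight, B is a knave, C is a knave, D is a knave, E is a knight, and F is a knave.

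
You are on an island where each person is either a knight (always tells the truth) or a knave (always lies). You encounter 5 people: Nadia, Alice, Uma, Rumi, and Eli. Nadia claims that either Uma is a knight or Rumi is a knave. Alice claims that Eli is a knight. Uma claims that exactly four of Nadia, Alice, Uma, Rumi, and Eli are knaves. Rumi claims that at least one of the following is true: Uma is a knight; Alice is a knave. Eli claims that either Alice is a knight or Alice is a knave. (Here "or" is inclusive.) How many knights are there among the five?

The unique consistent assignment is Nadia=knight, Alice=knight, Uma=knave, Rumi=knave, Eli=knight.
That has 3 knights.

3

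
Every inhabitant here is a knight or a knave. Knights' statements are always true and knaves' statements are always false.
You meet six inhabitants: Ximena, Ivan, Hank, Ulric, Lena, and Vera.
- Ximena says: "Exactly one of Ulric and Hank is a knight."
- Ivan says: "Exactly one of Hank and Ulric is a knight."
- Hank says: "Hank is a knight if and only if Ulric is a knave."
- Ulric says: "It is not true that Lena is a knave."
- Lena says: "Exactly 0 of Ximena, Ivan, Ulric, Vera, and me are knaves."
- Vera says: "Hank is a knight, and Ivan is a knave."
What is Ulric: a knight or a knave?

Ulric is a knave.

Consistent assignments: {Ximena=knight, Ivan=knight, Hank=knight, Ulric=knave, Lena=knave, Vera=knave}; {Ximena=knave, Ivan=knave, Hank=knave, Ulric=knave, Lena=knave, Vera=knave}
In every consistent assignment, Ulric is a knave.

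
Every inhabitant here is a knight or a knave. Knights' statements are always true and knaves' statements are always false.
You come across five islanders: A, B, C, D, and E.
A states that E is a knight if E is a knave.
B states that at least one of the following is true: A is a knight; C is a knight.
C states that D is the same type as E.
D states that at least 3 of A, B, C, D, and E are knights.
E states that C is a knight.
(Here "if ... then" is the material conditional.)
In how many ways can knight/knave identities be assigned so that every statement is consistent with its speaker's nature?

1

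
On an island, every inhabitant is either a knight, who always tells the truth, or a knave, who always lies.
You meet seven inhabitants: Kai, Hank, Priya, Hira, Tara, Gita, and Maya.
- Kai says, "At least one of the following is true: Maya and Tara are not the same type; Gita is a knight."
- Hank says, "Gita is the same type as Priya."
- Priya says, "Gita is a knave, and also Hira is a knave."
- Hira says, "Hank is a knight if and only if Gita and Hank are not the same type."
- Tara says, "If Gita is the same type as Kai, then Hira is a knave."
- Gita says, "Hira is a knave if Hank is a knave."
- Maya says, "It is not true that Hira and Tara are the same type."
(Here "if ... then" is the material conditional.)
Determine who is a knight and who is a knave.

Kai is a knight, Hank is a knave, Priya is a knave, Hira is a knave, Tara is a knight, Gita is a knight, and Maya is a knight.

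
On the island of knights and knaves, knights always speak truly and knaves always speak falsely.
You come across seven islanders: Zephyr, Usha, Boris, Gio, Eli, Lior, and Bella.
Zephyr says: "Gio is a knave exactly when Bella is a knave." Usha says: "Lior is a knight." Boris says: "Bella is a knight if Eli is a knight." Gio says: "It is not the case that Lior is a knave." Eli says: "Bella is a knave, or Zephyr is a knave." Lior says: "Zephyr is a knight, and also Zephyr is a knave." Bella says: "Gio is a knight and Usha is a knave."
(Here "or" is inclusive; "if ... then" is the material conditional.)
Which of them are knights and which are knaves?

Zephyr is a knight, Usha is a knave, Boris is a knave, Gio is a knave, Eli is a knight, Lior is a knave, and Bella is a knave.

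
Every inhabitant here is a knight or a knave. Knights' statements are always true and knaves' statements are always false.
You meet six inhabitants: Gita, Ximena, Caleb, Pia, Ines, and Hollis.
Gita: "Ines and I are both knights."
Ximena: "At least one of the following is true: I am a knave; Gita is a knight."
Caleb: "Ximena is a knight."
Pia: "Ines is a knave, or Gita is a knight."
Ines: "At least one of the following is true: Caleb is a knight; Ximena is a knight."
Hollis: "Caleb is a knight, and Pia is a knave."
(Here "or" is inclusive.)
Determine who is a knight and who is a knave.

Gita is a knight; "Ines and I are both knights" is true, as required.
Ximena is a knight, and the claim "at least one of the following is true: I am a knave; Gita is a knight" is indeed true.
Caleb is a knight, so "Ximena is a knight" must be true — and it is.
Pia (knight): "Ines is a knave, or Gita is a knight" — true. ✓
Since Ines is a knight, "at least one of the following is true: Caleb is a knight; Ximena is a knight" needs to be true, which holds.
As a knave, Hollis's statement "Caleb is a knight, and Pia is a knave" should be False; it is.

Knights: Gita, Ximena, Caleb, Pia, and Ines. Knaves: Hollis.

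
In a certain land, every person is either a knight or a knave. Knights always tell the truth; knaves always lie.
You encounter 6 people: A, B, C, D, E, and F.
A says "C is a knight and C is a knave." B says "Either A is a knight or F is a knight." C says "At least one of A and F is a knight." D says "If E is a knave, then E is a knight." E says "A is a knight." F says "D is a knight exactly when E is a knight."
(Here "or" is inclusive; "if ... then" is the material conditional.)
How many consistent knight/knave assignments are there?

1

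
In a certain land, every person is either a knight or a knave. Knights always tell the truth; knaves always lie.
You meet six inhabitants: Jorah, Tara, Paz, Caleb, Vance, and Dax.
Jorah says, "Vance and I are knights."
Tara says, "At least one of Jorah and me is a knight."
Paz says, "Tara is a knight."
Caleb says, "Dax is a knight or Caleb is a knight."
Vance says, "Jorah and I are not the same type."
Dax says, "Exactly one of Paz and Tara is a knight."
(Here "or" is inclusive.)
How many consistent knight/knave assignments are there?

8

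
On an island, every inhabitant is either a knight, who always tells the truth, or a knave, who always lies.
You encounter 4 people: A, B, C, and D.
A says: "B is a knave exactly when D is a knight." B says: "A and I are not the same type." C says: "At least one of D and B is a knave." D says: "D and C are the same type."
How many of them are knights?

1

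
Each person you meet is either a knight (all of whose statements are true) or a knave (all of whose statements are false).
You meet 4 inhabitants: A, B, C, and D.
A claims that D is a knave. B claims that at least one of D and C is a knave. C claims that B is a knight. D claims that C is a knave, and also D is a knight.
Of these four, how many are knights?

3

The unique consistent assignment is A=knight, B=knight, C=knight, D=knave.
That has 3 knights.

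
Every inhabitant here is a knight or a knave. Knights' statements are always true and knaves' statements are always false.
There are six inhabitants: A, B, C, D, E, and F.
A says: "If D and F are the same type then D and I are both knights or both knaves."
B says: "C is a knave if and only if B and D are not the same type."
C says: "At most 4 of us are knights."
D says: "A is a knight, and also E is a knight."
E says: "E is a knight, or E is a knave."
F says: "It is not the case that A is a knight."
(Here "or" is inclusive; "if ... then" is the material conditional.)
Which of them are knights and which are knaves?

A is a knight, B is a knave, C is a knight, D is a knight, E is a knight, and F is a knave.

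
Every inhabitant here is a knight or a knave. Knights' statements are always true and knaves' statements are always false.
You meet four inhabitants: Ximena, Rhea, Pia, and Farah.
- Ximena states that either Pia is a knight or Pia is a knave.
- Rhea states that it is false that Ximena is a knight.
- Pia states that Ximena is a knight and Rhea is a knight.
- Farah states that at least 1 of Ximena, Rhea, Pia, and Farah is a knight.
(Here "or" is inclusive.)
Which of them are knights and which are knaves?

Suppose Ximena is a knave. Then Ximena's statement "either Pia is a knight or Pia is a knave" would have to be false. Checking the 8 ways to assign the others, none is consistent with every speaker.
(For instance, with Rhea=knave, Pia=knave, Farah=knight, Ximena's claim "either Pia is a knight or Pia is a knave" comes out true where it would need to be false.)
So Ximena must be a knight, making "either Pia is a knight or Pia is a knave" true. Taking Ximena=knight, Rhea=knave, Pia=knave, Farah=knight, each remaining statement checks out:
  Rhea (knave): "it is false that Ximena is a knight" — false. ✓
  Pia (knave): "Ximena is a knight and Rhea is a knight" — false. ✓
  Farah (knight): "at least 1 of Ximena, Rhea, Pia, and Farah is a knight" — true. ✓
This is the unique consistent assignment.

Ximena is a knight, Rhea is a knave, Pia is a knave, and Farah is a knight.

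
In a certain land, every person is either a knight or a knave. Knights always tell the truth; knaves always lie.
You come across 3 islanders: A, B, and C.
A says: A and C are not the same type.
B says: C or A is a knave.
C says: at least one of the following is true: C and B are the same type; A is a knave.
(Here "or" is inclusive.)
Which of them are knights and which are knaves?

As a knight, A's statement "A and C are not the same type" should be true; it is.
B is a knight; "C or A is a knave" is true, as required.
C is a knave, and the claim "at least one of the following is true: C and B are the same type; A is a knave" is indeed False.

A is a knight, B is a knight, and C is a knave.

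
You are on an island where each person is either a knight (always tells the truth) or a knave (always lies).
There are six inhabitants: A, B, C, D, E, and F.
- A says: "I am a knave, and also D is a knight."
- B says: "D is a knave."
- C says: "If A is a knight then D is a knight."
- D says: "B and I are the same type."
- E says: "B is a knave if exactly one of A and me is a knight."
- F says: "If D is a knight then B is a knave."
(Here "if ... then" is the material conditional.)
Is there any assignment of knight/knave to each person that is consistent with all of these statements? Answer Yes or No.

No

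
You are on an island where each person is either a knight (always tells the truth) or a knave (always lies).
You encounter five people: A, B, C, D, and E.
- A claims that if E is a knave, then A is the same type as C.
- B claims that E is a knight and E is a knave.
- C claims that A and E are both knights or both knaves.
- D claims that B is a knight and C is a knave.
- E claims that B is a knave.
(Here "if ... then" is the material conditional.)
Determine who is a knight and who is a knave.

A is a knight, B is a knave, C is a knight, D is a knave, and E is a knight.

Since A is a knight, "if E is a knave, then A is the same type as C" needs to be true, which holds.
B (knave): "E is a knight and E is a knave" — False. ✓
C is a knight; "A and E are both knights or both knaves" is true, as required.
Since D is a knave, "B is a knight and C is a knave" needs to be False, which holds.
As a knight, E's statement "B is a knave" should be true; it is.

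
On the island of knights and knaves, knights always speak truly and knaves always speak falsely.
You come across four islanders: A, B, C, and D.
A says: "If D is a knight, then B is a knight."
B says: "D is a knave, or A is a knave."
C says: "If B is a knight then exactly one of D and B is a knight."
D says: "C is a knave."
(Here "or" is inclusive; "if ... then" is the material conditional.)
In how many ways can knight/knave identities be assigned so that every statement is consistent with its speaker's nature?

1

Consistent assignments:
  A=knight, B=knight, C=knight, D=knave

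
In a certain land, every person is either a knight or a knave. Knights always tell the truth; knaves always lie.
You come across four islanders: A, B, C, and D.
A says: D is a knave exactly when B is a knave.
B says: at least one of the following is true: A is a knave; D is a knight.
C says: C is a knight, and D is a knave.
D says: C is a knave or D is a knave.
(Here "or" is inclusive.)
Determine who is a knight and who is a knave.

Since A is a knight, "D is a knave exactly when B is a knave" needs to be true, which holds.
As a knight, B's statement "at least one of the following is true: A is a knave; D is a knight" should be true; it is.
C (knave): "C is a knight, and D is a knave" — False. ✓
As a knight, D's statement "C is a knave or D is a knave" should be true; it is.

A is a knight, B is a knight, C is a knave, and D is a knight.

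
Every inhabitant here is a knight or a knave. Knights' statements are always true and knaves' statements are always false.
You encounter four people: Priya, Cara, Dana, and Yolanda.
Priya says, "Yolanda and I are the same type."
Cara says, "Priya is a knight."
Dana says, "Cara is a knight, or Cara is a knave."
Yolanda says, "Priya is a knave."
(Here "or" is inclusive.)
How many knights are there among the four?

2

The unique consistent assignment is Priya=knave, Cara=knave, Dana=knight, Yolanda=knight.
That has 2 knights.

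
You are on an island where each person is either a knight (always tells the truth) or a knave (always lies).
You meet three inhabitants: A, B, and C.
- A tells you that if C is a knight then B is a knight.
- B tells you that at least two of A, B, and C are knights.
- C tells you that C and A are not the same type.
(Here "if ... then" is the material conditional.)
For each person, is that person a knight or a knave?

A is a knave, B is a knave, and C is a knight.

As a knave, A's statement "if C is a knight then B is a knight" should be false; it is.
B is a knave; "at least two of A, B, and C are knights" is false, as required.
C (knight): "C and A are not the same type" — True. ✓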